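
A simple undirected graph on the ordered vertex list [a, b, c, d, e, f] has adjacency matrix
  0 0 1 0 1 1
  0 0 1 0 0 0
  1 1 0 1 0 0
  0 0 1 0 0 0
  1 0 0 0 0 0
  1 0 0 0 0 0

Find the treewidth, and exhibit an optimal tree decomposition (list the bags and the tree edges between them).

Each bag holds 2 vertices, so the decomposition has width 1, which upper-bounds the treewidth. G has an edge, so its treewidth is at least 1. Hence tw(G) = 1 exactly.

Treewidth 1.
Bags: B1 = {a, c}  B2 = {a, f}  B3 = {a, e}  B4 = {b, c}  B5 = {c, d}
Tree: B1–B2, B2–B3, B1–B4, B4–B5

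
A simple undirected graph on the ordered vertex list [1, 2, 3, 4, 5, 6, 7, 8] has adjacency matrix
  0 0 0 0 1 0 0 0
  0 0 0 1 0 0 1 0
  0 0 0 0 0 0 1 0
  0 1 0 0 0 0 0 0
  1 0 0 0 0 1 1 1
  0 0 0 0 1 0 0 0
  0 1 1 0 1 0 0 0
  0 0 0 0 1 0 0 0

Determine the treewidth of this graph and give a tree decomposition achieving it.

The largest bag has 2 vertices, giving width 1; this decomposition certifies tw(G) ≤ 1. G has an edge, so its treewidth is at least 1. Combining the bounds, tw(G) = 1.

Treewidth 1.
Bags: B1 = {3, 7}  B2 = {2, 7}  B3 = {5, 7}  B4 = {5, 8}  B5 = {2, 4}  B6 = {1, 5}  B7 = {5, 6}
Tree: B1–B2, B1–B3, B3–B4, B2–B5, B4–B6, B6–B7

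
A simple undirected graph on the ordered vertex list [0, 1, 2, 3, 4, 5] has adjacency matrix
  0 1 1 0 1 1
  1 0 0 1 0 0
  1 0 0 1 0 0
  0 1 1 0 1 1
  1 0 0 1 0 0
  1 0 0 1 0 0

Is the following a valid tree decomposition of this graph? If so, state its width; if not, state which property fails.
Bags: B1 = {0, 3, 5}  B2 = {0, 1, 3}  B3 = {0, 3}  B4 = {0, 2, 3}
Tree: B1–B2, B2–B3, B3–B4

No — vertex 4 appears in no bag.

A tree decomposition must satisfy three properties: every vertex lies in some bag; for every edge, both endpoints lie together in some bag; and for every vertex, the bags containing it form a connected subtree. Here vertex 4 appears in no bag, so the decomposition is invalid.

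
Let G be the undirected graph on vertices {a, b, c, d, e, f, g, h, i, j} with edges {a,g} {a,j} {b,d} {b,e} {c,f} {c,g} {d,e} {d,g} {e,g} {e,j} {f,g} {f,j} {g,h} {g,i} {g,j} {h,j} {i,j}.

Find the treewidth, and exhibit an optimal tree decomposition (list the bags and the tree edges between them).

The largest bag has 3 vertices, giving width 2; this decomposition certifies tw(G) ≤ 2. On the other hand G contains the 3-clique {d, e, g}. A clique must lie in a single bag of any decomposition, so no decomposition can have width below 2. The upper and lower bounds meet at 2, so that is the treewidth.

Treewidth 2.
Bags: B1 = {b, d, e}  B2 = {d, e, g}  B3 = {e, g, j}  B4 = {a, g, j}  B5 = {f, g, j}  B6 = {g, h, j}  B7 = {g, i, j}  B8 = {c, f, g}
Tree: B1–B2, B2–B3, B3–B4, B3–B5, B5–B6, B4–B7, B5–B8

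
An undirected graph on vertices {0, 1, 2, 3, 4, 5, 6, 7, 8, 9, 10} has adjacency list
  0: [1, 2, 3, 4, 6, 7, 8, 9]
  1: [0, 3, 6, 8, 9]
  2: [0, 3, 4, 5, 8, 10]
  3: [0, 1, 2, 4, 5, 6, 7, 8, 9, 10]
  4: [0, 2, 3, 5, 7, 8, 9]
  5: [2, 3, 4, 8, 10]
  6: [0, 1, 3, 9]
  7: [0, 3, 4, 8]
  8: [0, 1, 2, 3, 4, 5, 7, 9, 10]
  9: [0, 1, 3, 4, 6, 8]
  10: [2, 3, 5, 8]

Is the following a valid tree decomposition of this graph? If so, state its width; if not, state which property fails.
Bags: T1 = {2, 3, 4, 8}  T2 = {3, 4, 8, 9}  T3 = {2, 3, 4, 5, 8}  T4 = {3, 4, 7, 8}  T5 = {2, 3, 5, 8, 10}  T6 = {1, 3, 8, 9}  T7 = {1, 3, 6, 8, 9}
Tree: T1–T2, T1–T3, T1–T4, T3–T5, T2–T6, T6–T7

No — vertex 0 appears in no bag.

A tree decomposition must satisfy three properties: every vertex lies in some bag; for every edge, both endpoints lie together in some bag; and for every vertex, the bags containing it form a connected subtree. Here vertex 0 appears in no bag, so the decomposition is invalid.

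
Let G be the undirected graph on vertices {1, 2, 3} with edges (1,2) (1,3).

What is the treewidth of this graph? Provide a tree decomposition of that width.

Treewidth 1.
One optimal decomposition is:
Bags: B1 = {1, 3}  B2 = {1, 2}
Tree: B1–B2

Every bag has size at most 2, so the width is 2 − 1 = 1 and tw(G) ≤ 1. G has an edge, so its treewidth is at least 1. Combining the bounds, tw(G) = 1.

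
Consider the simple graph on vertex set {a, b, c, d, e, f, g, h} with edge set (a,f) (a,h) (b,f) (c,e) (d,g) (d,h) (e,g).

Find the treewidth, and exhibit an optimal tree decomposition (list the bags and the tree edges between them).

Treewidth 1.
One optimal decomposition is:
Bags: B1 = {c, e}  B2 = {e, g}  B3 = {d, g}  B4 = {d, h}  B5 = {a, h}  B6 = {a, f}  B7 = {b, f}
Tree: B1–B2, B2–B3, B3–B4, B4–B5, B5–B6, B6–B7

Each bag holds 2 vertices, so the decomposition has width 1, which upper-bounds the treewidth. Since G has at least one edge (e.g. c–e), it is not an edgeless graph, so tw(G) ≥ 1. Combining the bounds, tw(G) = 1.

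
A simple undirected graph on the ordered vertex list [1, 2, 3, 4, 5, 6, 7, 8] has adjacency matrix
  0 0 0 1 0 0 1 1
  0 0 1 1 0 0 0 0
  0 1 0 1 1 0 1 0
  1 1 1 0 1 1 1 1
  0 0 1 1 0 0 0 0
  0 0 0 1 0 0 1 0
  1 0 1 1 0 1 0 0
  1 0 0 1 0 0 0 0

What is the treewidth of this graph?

A width-2 tree decomposition is:
Bags: B1 = {3, 4, 7}  B2 = {4, 6, 7}  B3 = {1, 4, 7}  B4 = {2, 3, 4}  B5 = {1, 4, 8}  B6 = {3, 4, 5}
Tree: B1–B2, B1–B3, B1–B4, B3–B5, B1–B6
Every bag has size at most 3, so the width is 3 − 1 = 2 and tw(G) ≤ 2. For the lower bound, the 3 vertices {1, 4, 8} are pairwise adjacent, and any tree decomposition puts a clique entirely inside one bag — forcing width ≥ 2. The upper and lower bounds meet at 2, so that is the treewidth.

2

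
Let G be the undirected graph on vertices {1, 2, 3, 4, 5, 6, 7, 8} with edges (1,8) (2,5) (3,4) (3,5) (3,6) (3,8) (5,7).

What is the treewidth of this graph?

1

A width-1 tree decomposition is:
Bags: B1 = {3, 8}  B2 = {3, 4}  B3 = {1, 8}  B4 = {3, 5}  B5 = {2, 5}  B6 = {5, 7}  B7 = {3, 6}
Tree: B1–B2, B1–B3, B2–B4, B4–B5, B5–B6, B4–B7
Each bag holds 2 vertices, so the decomposition has width 1, which upper-bounds the treewidth. Any graph with an edge has treewidth ≥ 1, and G has the edge 3–8. Hence tw(G) = 1 exactly.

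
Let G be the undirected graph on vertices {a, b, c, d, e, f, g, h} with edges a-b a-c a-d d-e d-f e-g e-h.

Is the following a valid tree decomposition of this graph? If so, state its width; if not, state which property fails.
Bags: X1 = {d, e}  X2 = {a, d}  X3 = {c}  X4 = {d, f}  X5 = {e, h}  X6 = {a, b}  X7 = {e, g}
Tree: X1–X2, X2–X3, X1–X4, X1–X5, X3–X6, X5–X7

No — edge (a,c) lies in no bag.

A tree decomposition must satisfy three properties: every vertex lies in some bag; for every edge, both endpoints lie together in some bag; and for every vertex, the bags containing it form a connected subtree. Here edge (a,c) lies in no bag, so the decomposition is invalid.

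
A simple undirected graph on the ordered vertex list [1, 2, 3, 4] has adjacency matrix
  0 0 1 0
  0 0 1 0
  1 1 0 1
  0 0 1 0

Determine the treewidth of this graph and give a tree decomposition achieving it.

Treewidth 1.
One such decomposition:
Bags: B1 = {2, 3}  B2 = {3, 4}  B3 = {1, 3}
Tree: B1–B2, B1–B3

The largest bag has 2 vertices, giving width 1; this decomposition certifies tw(G) ≤ 1. G has an edge, so its treewidth is at least 1. Hence tw(G) = 1 exactly.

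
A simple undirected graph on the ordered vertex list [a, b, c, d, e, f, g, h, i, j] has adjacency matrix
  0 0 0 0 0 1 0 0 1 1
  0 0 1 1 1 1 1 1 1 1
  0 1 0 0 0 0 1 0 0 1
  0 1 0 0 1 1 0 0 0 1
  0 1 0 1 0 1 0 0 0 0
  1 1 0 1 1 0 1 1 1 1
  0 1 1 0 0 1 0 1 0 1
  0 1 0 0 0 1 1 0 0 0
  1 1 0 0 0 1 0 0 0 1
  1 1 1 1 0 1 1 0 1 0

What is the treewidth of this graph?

3

A width-3 tree decomposition is:
Bags: B1 = {b, d, f, j}  B2 = {b, f, g, j}  B3 = {b, f, g, h}  B4 = {b, d, e, f}  B5 = {b, c, g, j}  B6 = {b, f, i, j}  B7 = {a, f, i, j}
Tree: B1–B2, B2–B3, B1–B4, B2–B5, B2–B6, B6–B7
The largest bag has 4 vertices, giving width 3; this decomposition certifies tw(G) ≤ 3. For the lower bound, the 4 vertices {b, c, g, j} are pairwise adjacent, and any tree decomposition puts a clique entirely inside one bag — forcing width ≥ 3. Hence tw(G) = 3 exactly.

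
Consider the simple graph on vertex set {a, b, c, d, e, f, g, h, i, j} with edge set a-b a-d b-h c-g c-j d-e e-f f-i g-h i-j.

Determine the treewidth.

A width-2 tree decomposition is:
Bags: B1 = {c, i, j}  B2 = {c, f, i}  B3 = {c, e, f}  B4 = {c, d, e}  B5 = {a, c, d}  B6 = {a, b, c}  B7 = {b, c, h}  B8 = {c, g, h}
Tree: B1–B2, B2–B3, B3–B4, B4–B5, B5–B6, B6–B7, B7–B8
The largest bag has 3 vertices, giving width 2; this decomposition certifies tw(G) ≤ 2. Since c–j–i–f–e–d–a–b–h–g–c is a cycle in G, G is not acyclic. Forests are exactly the graphs of treewidth ≤ 1, so tw(G) ≥ 2. Hence tw(G) = 2 exactly.

2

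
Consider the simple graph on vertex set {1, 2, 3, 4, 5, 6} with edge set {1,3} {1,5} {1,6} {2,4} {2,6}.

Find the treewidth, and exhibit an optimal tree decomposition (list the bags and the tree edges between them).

Every bag has size at most 2, so the width is 2 − 1 = 1 and tw(G) ≤ 1. Any graph with an edge has treewidth ≥ 1, and G has the edge 2–6. Hence tw(G) = 1 exactly.

Treewidth 1.
Bags: B1 = {2, 6}  B2 = {2, 4}  B3 = {1, 6}  B4 = {1, 3}  B5 = {1, 5}
Tree: B1–B2, B1–B3, B3–B4, B4–B5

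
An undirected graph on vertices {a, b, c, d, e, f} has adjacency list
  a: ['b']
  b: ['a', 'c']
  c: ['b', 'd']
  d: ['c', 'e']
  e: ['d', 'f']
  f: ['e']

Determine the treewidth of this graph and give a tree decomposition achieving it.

Treewidth 1.
One optimal decomposition is:
Bags: B1 = {a, b}  B2 = {b, c}  B3 = {c, d}  B4 = {d, e}  B5 = {e, f}
Tree: B1–B2, B2–B3, B3–B4, B4–B5

Each bag holds 2 vertices, so the decomposition has width 1, which upper-bounds the treewidth. G has an edge, so its treewidth is at least 1. The upper and lower bounds meet at 1, so that is the treewidth.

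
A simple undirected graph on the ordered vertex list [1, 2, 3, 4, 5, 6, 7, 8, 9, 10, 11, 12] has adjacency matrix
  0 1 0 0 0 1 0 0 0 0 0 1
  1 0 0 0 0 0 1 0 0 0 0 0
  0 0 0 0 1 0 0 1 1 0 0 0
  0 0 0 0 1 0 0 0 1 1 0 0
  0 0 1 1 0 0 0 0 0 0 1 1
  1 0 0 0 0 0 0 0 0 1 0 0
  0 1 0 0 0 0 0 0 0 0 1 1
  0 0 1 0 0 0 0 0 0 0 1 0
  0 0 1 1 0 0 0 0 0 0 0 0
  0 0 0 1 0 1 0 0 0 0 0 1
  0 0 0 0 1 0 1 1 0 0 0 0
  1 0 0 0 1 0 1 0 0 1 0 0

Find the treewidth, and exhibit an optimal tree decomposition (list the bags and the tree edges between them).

Treewidth 3.
Bags: B1 = {3, 4, 8, 9}  B2 = {3, 4, 5, 8}  B3 = {4, 5, 8, 11}  B4 = {4, 5, 10, 11}  B5 = {5, 10, 11, 12}  B6 = {7, 10, 11, 12}  B7 = {6, 7, 10, 12}  B8 = {1, 6, 7, 12}  B9 = {1, 2, 6, 7}
Tree: B1–B2, B2–B3, B3–B4, B4–B5, B5–B6, B6–B7, B7–B8, B8–B9

The largest bag has 4 vertices, giving width 3; this decomposition certifies tw(G) ≤ 3. For the lower bound: the 4 vertex sets {3,8,9}, {4}, {5}, {7,10,11,12} are disjoint, each induces a connected subgraph, and every pair is joined by at least one edge of G. Contracting each set to a single vertex therefore yields K_{4} as a minor, and since treewidth is minor-monotone, tw(G) ≥ tw(K_{4}) = 3. The upper and lower bounds meet at 3, so that is the treewidth.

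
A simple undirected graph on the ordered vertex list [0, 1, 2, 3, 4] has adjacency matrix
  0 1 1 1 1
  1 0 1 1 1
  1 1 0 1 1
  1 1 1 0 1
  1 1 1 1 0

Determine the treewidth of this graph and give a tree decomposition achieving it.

With just one bag of size 5, the width is 5 − 1 = 4, so tw(G) ≤ 4. Conversely, {0, 1, 2, 3, 4} is a clique of size 5, and the vertices of any clique must share a bag in every tree decomposition; so some bag has ≥ 5 vertices and tw(G) ≥ 4. Hence tw(G) = 4 exactly.

Treewidth 4.
Bags: B1 = {0, 1, 2, 3, 4}
Tree: (single bag)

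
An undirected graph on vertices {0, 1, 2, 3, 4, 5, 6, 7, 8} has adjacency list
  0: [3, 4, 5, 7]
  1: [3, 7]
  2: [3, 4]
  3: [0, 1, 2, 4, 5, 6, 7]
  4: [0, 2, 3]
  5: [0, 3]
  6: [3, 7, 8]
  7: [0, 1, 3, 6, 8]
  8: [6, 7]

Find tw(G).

A width-2 tree decomposition is:
Bags: B1 = {0, 3, 7}  B2 = {0, 3, 4}  B3 = {2, 3, 4}  B4 = {3, 6, 7}  B5 = {1, 3, 7}  B6 = {0, 3, 5}  B7 = {6, 7, 8}
Tree: B1–B2, B2–B3, B1–B4, B4–B5, B1–B6, B4–B7
Each bag holds 3 vertices, so the decomposition has width 2, which upper-bounds the treewidth. For the lower bound, the 3 vertices {6, 7, 8} are pairwise adjacent, and any tree decomposition puts a clique entirely inside one bag — forcing width ≥ 2. The upper and lower bounds meet at 2, so that is the treewidth.

2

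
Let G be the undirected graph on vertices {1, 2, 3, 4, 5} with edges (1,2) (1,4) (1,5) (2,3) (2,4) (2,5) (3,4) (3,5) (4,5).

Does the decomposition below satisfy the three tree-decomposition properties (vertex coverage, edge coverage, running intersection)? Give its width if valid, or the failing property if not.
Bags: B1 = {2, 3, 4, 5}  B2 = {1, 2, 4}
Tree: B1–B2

A tree decomposition must satisfy three properties: every vertex lies in some bag; for every edge, both endpoints lie together in some bag; and for every vertex, the bags containing it form a connected subtree. Here edge (5,1) lies in no bag, so the decomposition is invalid.

No — edge (5,1) lies in no bag.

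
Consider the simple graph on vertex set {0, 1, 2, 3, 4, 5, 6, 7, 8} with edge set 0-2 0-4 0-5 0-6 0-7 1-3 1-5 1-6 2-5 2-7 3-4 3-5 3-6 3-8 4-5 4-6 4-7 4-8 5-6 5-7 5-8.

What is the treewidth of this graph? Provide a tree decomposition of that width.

Every bag has size at most 4, so the width is 4 − 1 = 3 and tw(G) ≤ 3. On the other hand G contains the 4-clique {1, 3, 5, 6}. A clique must lie in a single bag of any decomposition, so no decomposition can have width below 3. Hence tw(G) = 3 exactly.

Treewidth 3.
One such decomposition:
Bags: B1 = {3, 4, 5, 6}  B2 = {0, 4, 5, 6}  B3 = {0, 4, 5, 7}  B4 = {0, 2, 5, 7}  B5 = {1, 3, 5, 6}  B6 = {3, 4, 5, 8}
Tree: B1–B2, B2–B3, B3–B4, B1–B5, B1–B6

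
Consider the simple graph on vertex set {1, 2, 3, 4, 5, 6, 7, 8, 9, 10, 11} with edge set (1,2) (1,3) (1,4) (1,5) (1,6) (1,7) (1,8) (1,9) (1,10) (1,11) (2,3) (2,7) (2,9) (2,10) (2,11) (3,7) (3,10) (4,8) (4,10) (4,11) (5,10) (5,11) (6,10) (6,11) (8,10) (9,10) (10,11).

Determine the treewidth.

3

A width-3 tree decomposition is:
Bags: B1 = {1, 2, 10, 11}  B2 = {1, 2, 3, 10}  B3 = {1, 4, 10, 11}  B4 = {1, 2, 9, 10}  B5 = {1, 5, 10, 11}  B6 = {1, 2, 3, 7}  B7 = {1, 6, 10, 11}  B8 = {1, 4, 8, 10}
Tree: B1–B2, B1–B3, B2–B4, B1–B5, B2–B6, B1–B7, B3–B8
Each bag holds 4 vertices, so the decomposition has width 3, which upper-bounds the treewidth. For the lower bound, the 4 vertices {1, 4, 8, 10} are pairwise adjacent, and any tree decomposition puts a clique entirely inside one bag — forcing width ≥ 3. Therefore the treewidth is 3.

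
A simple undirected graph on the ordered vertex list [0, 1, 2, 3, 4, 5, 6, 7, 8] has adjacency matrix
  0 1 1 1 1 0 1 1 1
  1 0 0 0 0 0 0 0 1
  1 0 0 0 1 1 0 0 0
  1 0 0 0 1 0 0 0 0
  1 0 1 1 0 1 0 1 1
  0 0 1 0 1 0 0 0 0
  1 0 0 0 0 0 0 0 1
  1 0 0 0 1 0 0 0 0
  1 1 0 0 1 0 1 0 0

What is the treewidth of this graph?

2

A width-2 tree decomposition is:
Bags: B1 = {0, 1, 8}  B2 = {0, 6, 8}  B3 = {0, 4, 8}  B4 = {0, 4, 7}  B5 = {0, 2, 4}  B6 = {0, 3, 4}  B7 = {2, 4, 5}
Tree: B1–B2, B1–B3, B3–B4, B3–B5, B3–B6, B5–B7
Each bag holds 3 vertices, so the decomposition has width 2, which upper-bounds the treewidth. On the other hand G contains the 3-clique {0, 1, 8}. A clique must lie in a single bag of any decomposition, so no decomposition can have width below 2. Therefore the treewidth is 2.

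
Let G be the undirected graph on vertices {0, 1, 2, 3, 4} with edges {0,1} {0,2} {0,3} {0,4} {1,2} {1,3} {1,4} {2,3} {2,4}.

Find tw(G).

A width-3 tree decomposition is:
Bags: B1 = {0, 1, 2, 3}  B2 = {0, 1, 2, 4}
Tree: B1–B2
Every bag has size at most 4, so the width is 4 − 1 = 3 and tw(G) ≤ 3. On the other hand G contains the 4-clique {0, 1, 2, 3}. A clique must lie in a single bag of any decomposition, so no decomposition can have width below 3. The upper and lower bounds meet at 3, so that is the treewidth.

3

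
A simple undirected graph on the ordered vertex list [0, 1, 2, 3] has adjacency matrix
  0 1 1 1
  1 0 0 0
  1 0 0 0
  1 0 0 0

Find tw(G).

1

A width-1 tree decomposition is:
Bags: B1 = {0, 1}  B2 = {0, 3}  B3 = {0, 2}
Tree: B1–B2, B2–B3
Each bag holds 2 vertices, so the decomposition has width 1, which upper-bounds the treewidth. G has an edge, so its treewidth is at least 1. Therefore the treewidth is 1.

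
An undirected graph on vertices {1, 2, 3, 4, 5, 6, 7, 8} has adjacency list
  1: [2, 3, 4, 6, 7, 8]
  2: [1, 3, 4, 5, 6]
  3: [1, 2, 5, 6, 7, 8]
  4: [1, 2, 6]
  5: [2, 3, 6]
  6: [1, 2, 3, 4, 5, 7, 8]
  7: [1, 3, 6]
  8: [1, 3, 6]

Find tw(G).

3

A width-3 tree decomposition is:
Bags: B1 = {1, 3, 6, 7}  B2 = {1, 2, 3, 6}  B3 = {2, 3, 5, 6}  B4 = {1, 2, 4, 6}  B5 = {1, 3, 6, 8}
Tree: B1–B2, B2–B3, B2–B4, B1–B5
The largest bag has 4 vertices, giving width 3; this decomposition certifies tw(G) ≤ 3. For the lower bound, the 4 vertices {1, 3, 6, 8} are pairwise adjacent, and any tree decomposition puts a clique entirely inside one bag — forcing width ≥ 3. The upper and lower bounds meet at 3, so that is the treewidth.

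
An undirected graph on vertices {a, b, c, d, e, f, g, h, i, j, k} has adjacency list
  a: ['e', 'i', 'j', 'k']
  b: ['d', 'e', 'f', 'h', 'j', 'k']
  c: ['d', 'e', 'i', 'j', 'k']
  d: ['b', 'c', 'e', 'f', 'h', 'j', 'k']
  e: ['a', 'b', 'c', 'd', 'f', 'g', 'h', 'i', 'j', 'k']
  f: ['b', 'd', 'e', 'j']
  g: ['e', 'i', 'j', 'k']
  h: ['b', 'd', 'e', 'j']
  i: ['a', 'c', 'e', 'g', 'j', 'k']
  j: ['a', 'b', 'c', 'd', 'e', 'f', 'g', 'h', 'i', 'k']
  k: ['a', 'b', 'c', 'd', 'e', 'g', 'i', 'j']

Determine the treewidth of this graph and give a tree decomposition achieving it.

Treewidth 4.
One optimal decomposition is:
Bags: B1 = {a, e, i, j, k}  B2 = {c, e, i, j, k}  B3 = {c, d, e, j, k}  B4 = {b, d, e, j, k}  B5 = {b, d, e, h, j}  B6 = {b, d, e, f, j}  B7 = {e, g, i, j, k}
Tree: B1–B2, B2–B3, B3–B4, B4–B5, B4–B6, B1–B7

Each bag holds 5 vertices, so the decomposition has width 4, which upper-bounds the treewidth. On the other hand G contains the 5-clique {b, d, e, h, j}. A clique must lie in a single bag of any decomposition, so no decomposition can have width below 4. Therefore the treewidth is 4.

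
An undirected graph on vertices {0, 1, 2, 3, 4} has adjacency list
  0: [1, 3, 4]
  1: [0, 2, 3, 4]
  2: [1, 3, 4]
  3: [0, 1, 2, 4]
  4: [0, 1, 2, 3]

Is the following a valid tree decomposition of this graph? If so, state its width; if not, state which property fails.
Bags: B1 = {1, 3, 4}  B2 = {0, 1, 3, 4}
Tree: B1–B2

No — vertex 2 appears in no bag.

A tree decomposition must satisfy three properties: every vertex lies in some bag; for every edge, both endpoints lie together in some bag; and for every vertex, the bags containing it form a connected subtree. Here vertex 2 appears in no bag, so the decomposition is invalid.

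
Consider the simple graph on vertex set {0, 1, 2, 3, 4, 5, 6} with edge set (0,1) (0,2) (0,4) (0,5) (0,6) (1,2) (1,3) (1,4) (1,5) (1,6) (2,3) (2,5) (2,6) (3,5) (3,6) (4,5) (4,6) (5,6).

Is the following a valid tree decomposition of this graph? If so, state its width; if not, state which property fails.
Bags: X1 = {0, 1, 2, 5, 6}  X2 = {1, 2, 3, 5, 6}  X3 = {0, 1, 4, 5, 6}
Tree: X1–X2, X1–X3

Yes; width 4.

Vertex coverage: the bags together contain {0, 1, 2, 3, 4, 5, 6}, the full vertex set. Edge coverage: each edge of G has both endpoints in at least one bag. Running intersection: for every vertex, the bags containing it form a connected subtree. All three properties hold, so this is a valid tree decomposition of width max|bag| − 1 = 4, and hence tw(G) ≤ 4.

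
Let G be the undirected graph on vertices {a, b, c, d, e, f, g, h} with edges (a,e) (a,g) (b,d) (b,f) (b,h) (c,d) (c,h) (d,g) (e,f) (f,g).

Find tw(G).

A width-2 tree decomposition is:
Bags: B1 = {b, c, h}  B2 = {b, c, d}  B3 = {b, d, f}  B4 = {d, f, g}  B5 = {e, f, g}  B6 = {a, e, g}
Tree: B1–B2, B2–B3, B3–B4, B4–B5, B5–B6
The largest bag has 3 vertices, giving width 2; this decomposition certifies tw(G) ≤ 2. For the lower bound, G contains the cycle h–c–d–b–h, so G is not a forest; only forests have treewidth ≤ 1, hence tw(G) ≥ 2. The upper and lower bounds meet at 2, so that is the treewidth.

2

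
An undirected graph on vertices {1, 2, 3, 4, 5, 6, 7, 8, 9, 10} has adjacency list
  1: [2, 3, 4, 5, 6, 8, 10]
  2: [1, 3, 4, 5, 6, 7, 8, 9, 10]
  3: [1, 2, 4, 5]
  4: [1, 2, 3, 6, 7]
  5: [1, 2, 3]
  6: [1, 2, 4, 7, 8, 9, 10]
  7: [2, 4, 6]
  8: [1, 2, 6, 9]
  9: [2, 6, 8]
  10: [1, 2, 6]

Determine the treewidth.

3

A width-3 tree decomposition is:
Bags: B1 = {1, 2, 4, 6}  B2 = {1, 2, 3, 4}  B3 = {1, 2, 6, 8}  B4 = {2, 4, 6, 7}  B5 = {1, 2, 3, 5}  B6 = {1, 2, 6, 10}  B7 = {2, 6, 8, 9}
Tree: B1–B2, B1–B3, B1–B4, B2–B5, B3–B6, B3–B7
The largest bag has 4 vertices, giving width 3; this decomposition certifies tw(G) ≤ 3. For the lower bound, the 4 vertices {1, 2, 3, 4} are pairwise adjacent, and any tree decomposition puts a clique entirely inside one bag — forcing width ≥ 3. The upper and lower bounds meet at 3, so that is the treewidth.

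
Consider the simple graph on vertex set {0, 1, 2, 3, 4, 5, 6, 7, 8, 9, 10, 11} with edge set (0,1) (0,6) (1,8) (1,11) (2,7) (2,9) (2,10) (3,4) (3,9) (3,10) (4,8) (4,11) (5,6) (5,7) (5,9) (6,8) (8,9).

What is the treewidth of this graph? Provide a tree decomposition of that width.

Each bag holds 4 vertices, so the decomposition has width 3, which upper-bounds the treewidth. For the lower bound: the 4 vertex sets {2,7,10}, {3}, {9}, {4,5,6,8} are disjoint, each induces a connected subgraph, and every pair is joined by at least one edge of G. Contracting each set to a single vertex therefore yields K_{4} as a minor, and since treewidth is minor-monotone, tw(G) ≥ tw(K_{4}) = 3. Hence tw(G) = 3 exactly.

Treewidth 3.
One such decomposition:
Bags: B1 = {2, 3, 7, 10}  B2 = {2, 3, 7, 9}  B3 = {3, 5, 7, 9}  B4 = {3, 4, 5, 9}  B5 = {4, 5, 8, 9}  B6 = {4, 5, 6, 8}  B7 = {4, 6, 8, 11}  B8 = {1, 6, 8, 11}  B9 = {0, 1, 6, 11}
Tree: B1–B2, B2–B3, B3–B4, B4–B5, B5–B6, B6–B7, B7–B8, B8–B9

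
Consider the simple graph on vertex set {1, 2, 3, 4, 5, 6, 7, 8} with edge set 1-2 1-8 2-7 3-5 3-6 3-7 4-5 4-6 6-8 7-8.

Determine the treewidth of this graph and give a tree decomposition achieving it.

Every bag has size at most 3, so the width is 3 − 1 = 2 and tw(G) ≤ 2. The edges 4–5–3–6–4 form a cycle, so G is not a tree and its treewidth is at least 2. Therefore the treewidth is 2.

Treewidth 2.
One optimal decomposition is:
Bags: B1 = {4, 5, 6}  B2 = {3, 5, 6}  B3 = {3, 6, 8}  B4 = {3, 7, 8}  B5 = {1, 7, 8}  B6 = {1, 2, 7}
Tree: B1–B2, B2–B3, B3–B4, B4–B5, B5–B6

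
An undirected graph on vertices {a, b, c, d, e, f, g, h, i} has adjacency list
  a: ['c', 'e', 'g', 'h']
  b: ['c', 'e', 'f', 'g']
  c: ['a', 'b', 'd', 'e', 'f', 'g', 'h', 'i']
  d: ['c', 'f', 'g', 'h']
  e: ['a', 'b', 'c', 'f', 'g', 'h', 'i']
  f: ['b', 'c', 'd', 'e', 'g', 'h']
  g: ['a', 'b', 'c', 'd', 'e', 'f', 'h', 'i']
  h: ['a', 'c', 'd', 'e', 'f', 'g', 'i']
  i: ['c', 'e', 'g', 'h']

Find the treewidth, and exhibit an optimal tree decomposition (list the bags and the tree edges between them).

Each bag holds 5 vertices, so the decomposition has width 4, which upper-bounds the treewidth. Conversely, {c, d, f, g, h} is a clique of size 5, and the vertices of any clique must share a bag in every tree decomposition; so some bag has ≥ 5 vertices and tw(G) ≥ 4. Combining the bounds, tw(G) = 4.

Treewidth 4.
One optimal decomposition is:
Bags: B1 = {c, e, g, h, i}  B2 = {c, e, f, g, h}  B3 = {a, c, e, g, h}  B4 = {b, c, e, f, g}  B5 = {c, d, f, g, h}
Tree: B1–B2, B1–B3, B2–B4, B2–B5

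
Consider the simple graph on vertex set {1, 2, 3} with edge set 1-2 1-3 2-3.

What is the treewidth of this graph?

2

A width-2 tree decomposition is:
Bags: B1 = {1, 2, 3}
Tree: (single bag)
With just one bag of size 3, the width is 3 − 1 = 2, so tw(G) ≤ 2. For the lower bound, the 3 vertices {1, 2, 3} are pairwise adjacent, and any tree decomposition puts a clique entirely inside one bag — forcing width ≥ 2. Combining the bounds, tw(G) = 2.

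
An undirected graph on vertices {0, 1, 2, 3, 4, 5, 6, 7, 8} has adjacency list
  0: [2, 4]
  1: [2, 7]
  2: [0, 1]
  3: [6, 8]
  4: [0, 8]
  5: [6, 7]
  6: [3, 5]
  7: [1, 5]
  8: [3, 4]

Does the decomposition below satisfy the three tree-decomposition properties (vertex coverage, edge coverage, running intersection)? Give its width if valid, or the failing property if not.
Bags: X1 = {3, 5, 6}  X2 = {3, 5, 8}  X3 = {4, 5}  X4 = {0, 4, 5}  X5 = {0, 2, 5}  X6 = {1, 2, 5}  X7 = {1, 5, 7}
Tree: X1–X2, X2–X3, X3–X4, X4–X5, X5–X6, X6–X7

A tree decomposition must satisfy three properties: every vertex lies in some bag; for every edge, both endpoints lie together in some bag; and for every vertex, the bags containing it form a connected subtree. Here edge (8,4) lies in no bag, so the decomposition is invalid.

No — edge (8,4) lies in no bag.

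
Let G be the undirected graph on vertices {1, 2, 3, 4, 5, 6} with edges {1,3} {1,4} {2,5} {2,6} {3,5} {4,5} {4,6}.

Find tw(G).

2

A width-2 tree decomposition is:
Bags: B1 = {1, 3, 4}  B2 = {3, 4, 5}  B3 = {4, 5, 6}  B4 = {2, 5, 6}
Tree: B1–B2, B2–B3, B3–B4
Every bag has size at most 3, so the width is 3 − 1 = 2 and tw(G) ≤ 2. Since 1–3–5–4–1 is a cycle in G, G is not acyclic. Forests are exactly the graphs of treewidth ≤ 1, so tw(G) ≥ 2. The upper and lower bounds meet at 2, so that is the treewidth.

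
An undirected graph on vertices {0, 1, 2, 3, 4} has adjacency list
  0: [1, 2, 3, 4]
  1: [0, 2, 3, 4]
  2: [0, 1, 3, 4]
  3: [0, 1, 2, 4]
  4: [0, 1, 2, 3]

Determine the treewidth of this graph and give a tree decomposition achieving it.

With just one bag of size 5, the width is 5 − 1 = 4, so tw(G) ≤ 4. On the other hand G contains the 5-clique {0, 1, 2, 3, 4}. A clique must lie in a single bag of any decomposition, so no decomposition can have width below 4. The upper and lower bounds meet at 4, so that is the treewidth.

Treewidth 4.
Bags: B1 = {0, 1, 2, 3, 4}
Tree: (single bag)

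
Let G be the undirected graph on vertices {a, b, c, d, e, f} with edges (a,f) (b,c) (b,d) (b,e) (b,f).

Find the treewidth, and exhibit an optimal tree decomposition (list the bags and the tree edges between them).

Treewidth 1.
One such decomposition:
Bags: B1 = {b, c}  B2 = {b, f}  B3 = {b, d}  B4 = {a, f}  B5 = {b, e}
Tree: B1–B2, B1–B3, B2–B4, B3–B5

Each bag holds 2 vertices, so the decomposition has width 1, which upper-bounds the treewidth. Since G has at least one edge (e.g. b–c), it is not an edgeless graph, so tw(G) ≥ 1. Hence tw(G) = 1 exactly.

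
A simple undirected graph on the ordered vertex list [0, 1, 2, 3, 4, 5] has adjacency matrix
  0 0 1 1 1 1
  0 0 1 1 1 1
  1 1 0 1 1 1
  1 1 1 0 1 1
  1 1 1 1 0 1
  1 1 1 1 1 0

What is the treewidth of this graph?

4

A width-4 tree decomposition is:
Bags: B1 = {0, 2, 3, 4, 5}  B2 = {1, 2, 3, 4, 5}
Tree: B1–B2
The largest bag has 5 vertices, giving width 4; this decomposition certifies tw(G) ≤ 4. On the other hand G contains the 5-clique {0, 2, 3, 4, 5}. A clique must lie in a single bag of any decomposition, so no decomposition can have width below 4. Combining the bounds, tw(G) = 4.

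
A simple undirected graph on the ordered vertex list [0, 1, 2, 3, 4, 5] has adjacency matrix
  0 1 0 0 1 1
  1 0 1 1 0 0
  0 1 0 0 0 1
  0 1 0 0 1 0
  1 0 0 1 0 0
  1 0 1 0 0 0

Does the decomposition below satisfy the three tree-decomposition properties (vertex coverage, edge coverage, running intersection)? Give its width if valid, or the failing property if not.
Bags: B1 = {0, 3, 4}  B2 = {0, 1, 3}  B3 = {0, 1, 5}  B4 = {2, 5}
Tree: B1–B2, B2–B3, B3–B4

No — edge (1,2) lies in no bag.

A tree decomposition must satisfy three properties: every vertex lies in some bag; for every edge, both endpoints lie together in some bag; and for every vertex, the bags containing it form a connected subtree. Here edge (1,2) lies in no bag, so the decomposition is invalid.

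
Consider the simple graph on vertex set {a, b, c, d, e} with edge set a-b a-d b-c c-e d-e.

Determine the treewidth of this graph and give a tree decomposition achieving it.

Treewidth 2.
Bags: B1 = {c, d, e}  B2 = {b, c, d}  B3 = {a, b, d}
Tree: B1–B2, B2–B3

Every bag has size at most 3, so the width is 3 − 1 = 2 and tw(G) ≤ 2. Since d–e–c–b–a–d is a cycle in G, G is not acyclic. Forests are exactly the graphs of treewidth ≤ 1, so tw(G) ≥ 2. Therefore the treewidth is 2.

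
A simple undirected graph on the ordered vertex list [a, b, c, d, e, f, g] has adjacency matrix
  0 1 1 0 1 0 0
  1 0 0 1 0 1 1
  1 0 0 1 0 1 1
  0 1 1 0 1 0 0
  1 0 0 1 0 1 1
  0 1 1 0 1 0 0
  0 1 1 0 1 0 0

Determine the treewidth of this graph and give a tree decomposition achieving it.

The largest bag has 4 vertices, giving width 3; this decomposition certifies tw(G) ≤ 3. For the lower bound: the 4 vertex sets {b,f}, {c,d}, {e}, {a} are disjoint, each induces a connected subgraph, and every pair is joined by at least one edge of G. Contracting each set to a single vertex therefore yields K_{4} as a minor, and since treewidth is minor-monotone, tw(G) ≥ tw(K_{4}) = 3. Combining the bounds, tw(G) = 3.

Treewidth 3.
One such decomposition:
Bags: B1 = {b, c, e, f}  B2 = {b, c, d, e}  B3 = {a, b, c, e}  B4 = {b, c, e, g}
Tree: B1–B2, B2–B3, B3–B4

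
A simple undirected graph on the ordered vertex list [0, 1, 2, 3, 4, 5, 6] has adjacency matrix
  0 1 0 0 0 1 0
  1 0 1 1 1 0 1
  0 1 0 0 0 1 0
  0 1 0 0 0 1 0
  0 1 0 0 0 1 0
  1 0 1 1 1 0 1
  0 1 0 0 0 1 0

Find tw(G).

A width-2 tree decomposition is:
Bags: B1 = {0, 1, 5}  B2 = {1, 5, 6}  B3 = {1, 3, 5}  B4 = {1, 2, 5}  B5 = {1, 4, 5}
Tree: B1–B2, B2–B3, B3–B4, B4–B5
Every bag has size at most 3, so the width is 3 − 1 = 2 and tw(G) ≤ 2. For the lower bound, G contains the cycle 1–0–5–6–1, so G is not a forest; only forests have treewidth ≤ 1, hence tw(G) ≥ 2. The upper and lower bounds meet at 2, so that is the treewidth.

2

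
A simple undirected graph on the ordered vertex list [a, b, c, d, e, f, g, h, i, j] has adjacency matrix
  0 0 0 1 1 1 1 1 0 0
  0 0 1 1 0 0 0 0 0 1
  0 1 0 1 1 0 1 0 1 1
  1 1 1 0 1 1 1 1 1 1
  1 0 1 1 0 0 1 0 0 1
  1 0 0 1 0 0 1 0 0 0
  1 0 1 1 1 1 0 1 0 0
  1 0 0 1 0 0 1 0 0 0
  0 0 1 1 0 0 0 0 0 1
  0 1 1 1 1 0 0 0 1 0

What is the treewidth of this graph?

A width-3 tree decomposition is:
Bags: B1 = {c, d, e, g}  B2 = {c, d, e, j}  B3 = {a, d, e, g}  B4 = {a, d, g, h}  B5 = {c, d, i, j}  B6 = {a, d, f, g}  B7 = {b, c, d, j}
Tree: B1–B2, B1–B3, B3–B4, B2–B5, B3–B6, B5–B7
The largest bag has 4 vertices, giving width 3; this decomposition certifies tw(G) ≤ 3. Conversely, {c, d, e, g} is a clique of size 4, and the vertices of any clique must share a bag in every tree decomposition; so some bag has ≥ 4 vertices and tw(G) ≥ 3. The upper and lower bounds meet at 3, so that is the treewidth.

3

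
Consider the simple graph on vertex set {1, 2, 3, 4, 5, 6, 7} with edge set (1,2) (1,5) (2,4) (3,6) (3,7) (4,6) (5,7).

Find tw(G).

A width-2 tree decomposition is:
Bags: B1 = {3, 5, 7}  B2 = {1, 3, 5}  B3 = {1, 2, 3}  B4 = {2, 3, 4}  B5 = {3, 4, 6}
Tree: B1–B2, B2–B3, B3–B4, B4–B5
Each bag holds 3 vertices, so the decomposition has width 2, which upper-bounds the treewidth. For the lower bound, G contains the cycle 3–7–5–1–2–4–6–3, so G is not a forest; only forests have treewidth ≤ 1, hence tw(G) ≥ 2. Combining the bounds, tw(G) = 2.

2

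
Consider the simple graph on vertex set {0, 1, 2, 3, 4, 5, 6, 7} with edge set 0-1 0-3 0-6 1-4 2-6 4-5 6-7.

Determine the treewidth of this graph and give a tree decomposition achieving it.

Treewidth 1.
One optimal decomposition is:
Bags: B1 = {1, 4}  B2 = {4, 5}  B3 = {0, 1}  B4 = {0, 3}  B5 = {0, 6}  B6 = {2, 6}  B7 = {6, 7}
Tree: B1–B2, B1–B3, B3–B4, B4–B5, B5–B6, B6–B7

Each bag holds 2 vertices, so the decomposition has width 1, which upper-bounds the treewidth. Since G has at least one edge (e.g. 1–4), it is not an edgeless graph, so tw(G) ≥ 1. The upper and lower bounds meet at 1, so that is the treewidth.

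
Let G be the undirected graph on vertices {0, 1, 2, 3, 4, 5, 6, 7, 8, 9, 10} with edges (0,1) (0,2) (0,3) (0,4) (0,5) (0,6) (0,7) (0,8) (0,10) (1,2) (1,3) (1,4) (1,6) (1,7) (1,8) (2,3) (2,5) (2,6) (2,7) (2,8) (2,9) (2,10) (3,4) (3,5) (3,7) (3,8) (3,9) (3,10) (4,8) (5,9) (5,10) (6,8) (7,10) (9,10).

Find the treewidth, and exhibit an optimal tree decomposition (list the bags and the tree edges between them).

Each bag holds 5 vertices, so the decomposition has width 4, which upper-bounds the treewidth. For the lower bound, the 5 vertices {0, 1, 2, 3, 8} are pairwise adjacent, and any tree decomposition puts a clique entirely inside one bag — forcing width ≥ 4. Hence tw(G) = 4 exactly.

Treewidth 4.
One such decomposition:
Bags: B1 = {0, 1, 3, 4, 8}  B2 = {0, 1, 2, 3, 8}  B3 = {0, 1, 2, 3, 7}  B4 = {0, 1, 2, 6, 8}  B5 = {0, 2, 3, 7, 10}  B6 = {0, 2, 3, 5, 10}  B7 = {2, 3, 5, 9, 10}
Tree: B1–B2, B2–B3, B2–B4, B3–B5, B5–B6, B6–B7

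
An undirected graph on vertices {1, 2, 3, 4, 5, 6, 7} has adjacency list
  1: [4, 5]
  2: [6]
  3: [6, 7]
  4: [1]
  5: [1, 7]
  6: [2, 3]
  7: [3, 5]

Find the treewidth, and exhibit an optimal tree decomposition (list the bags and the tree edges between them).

Every bag has size at most 2, so the width is 2 − 1 = 1 and tw(G) ≤ 1. G has an edge, so its treewidth is at least 1. Combining the bounds, tw(G) = 1.

Treewidth 1.
One such decomposition:
Bags: B1 = {1, 4}  B2 = {1, 5}  B3 = {5, 7}  B4 = {3, 7}  B5 = {3, 6}  B6 = {2, 6}
Tree: B1–B2, B2–B3, B3–B4, B4–B5, B5–B6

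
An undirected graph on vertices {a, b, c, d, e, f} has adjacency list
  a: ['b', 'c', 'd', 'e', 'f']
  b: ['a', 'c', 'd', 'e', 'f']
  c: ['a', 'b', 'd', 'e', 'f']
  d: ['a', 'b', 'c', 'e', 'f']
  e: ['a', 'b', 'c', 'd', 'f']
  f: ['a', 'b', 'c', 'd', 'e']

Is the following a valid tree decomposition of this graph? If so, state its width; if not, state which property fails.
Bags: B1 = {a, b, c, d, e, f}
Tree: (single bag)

Vertex coverage: the bags together contain {a, b, c, d, e, f}, the full vertex set. Edge coverage: each edge of G has both endpoints in at least one bag. Running intersection: for every vertex, the bags containing it form a connected subtree. All three properties hold, so this is a valid tree decomposition of width max|bag| − 1 = 5, and hence tw(G) ≤ 5.

Yes; width 5.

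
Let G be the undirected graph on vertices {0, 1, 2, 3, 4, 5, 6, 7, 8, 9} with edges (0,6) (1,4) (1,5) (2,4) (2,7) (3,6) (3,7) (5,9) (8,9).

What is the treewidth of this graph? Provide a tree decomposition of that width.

Each bag holds 2 vertices, so the decomposition has width 1, which upper-bounds the treewidth. G has an edge, so its treewidth is at least 1. Combining the bounds, tw(G) = 1.

Treewidth 1.
One such decomposition:
Bags: B1 = {0, 6}  B2 = {3, 6}  B3 = {3, 7}  B4 = {2, 7}  B5 = {2, 4}  B6 = {1, 4}  B7 = {1, 5}  B8 = {5, 9}  B9 = {8, 9}
Tree: B1–B2, B2–B3, B3–B4, B4–B5, B5–B6, B6–B7, B7–B8, B8–B9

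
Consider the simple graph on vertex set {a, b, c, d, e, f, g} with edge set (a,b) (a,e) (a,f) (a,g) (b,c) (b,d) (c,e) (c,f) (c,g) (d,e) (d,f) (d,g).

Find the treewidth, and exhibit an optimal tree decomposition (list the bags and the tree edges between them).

Every bag has size at most 4, so the width is 4 − 1 = 3 and tw(G) ≤ 3. For the lower bound: the 4 vertex sets {a,e}, {c,f}, {d}, {g} are disjoint, each induces a connected subgraph, and every pair is joined by at least one edge of G. Contracting each set to a single vertex therefore yields K_{4} as a minor, and since treewidth is minor-monotone, tw(G) ≥ tw(K_{4}) = 3. Combining the bounds, tw(G) = 3.

Treewidth 3.
One optimal decomposition is:
Bags: B1 = {a, c, d, e}  B2 = {a, c, d, f}  B3 = {a, c, d, g}  B4 = {a, b, c, d}
Tree: B1–B2, B2–B3, B3–B4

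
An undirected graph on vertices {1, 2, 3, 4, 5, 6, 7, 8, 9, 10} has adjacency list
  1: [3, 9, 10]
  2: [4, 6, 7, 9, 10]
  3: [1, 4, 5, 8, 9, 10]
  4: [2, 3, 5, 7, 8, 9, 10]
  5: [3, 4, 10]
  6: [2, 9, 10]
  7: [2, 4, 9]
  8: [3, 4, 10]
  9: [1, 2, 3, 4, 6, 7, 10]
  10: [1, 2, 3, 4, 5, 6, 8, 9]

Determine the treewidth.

3

A width-3 tree decomposition is:
Bags: B1 = {3, 4, 9, 10}  B2 = {1, 3, 9, 10}  B3 = {3, 4, 8, 10}  B4 = {2, 4, 9, 10}  B5 = {2, 6, 9, 10}  B6 = {2, 4, 7, 9}  B7 = {3, 4, 5, 10}
Tree: B1–B2, B1–B3, B1–B4, B4–B5, B4–B6, B1–B7
The largest bag has 4 vertices, giving width 3; this decomposition certifies tw(G) ≤ 3. Conversely, {2, 4, 9, 10} is a clique of size 4, and the vertices of any clique must share a bag in every tree decomposition; so some bag has ≥ 4 vertices and tw(G) ≥ 3. The upper and lower bounds meet at 3, so that is the treewidth.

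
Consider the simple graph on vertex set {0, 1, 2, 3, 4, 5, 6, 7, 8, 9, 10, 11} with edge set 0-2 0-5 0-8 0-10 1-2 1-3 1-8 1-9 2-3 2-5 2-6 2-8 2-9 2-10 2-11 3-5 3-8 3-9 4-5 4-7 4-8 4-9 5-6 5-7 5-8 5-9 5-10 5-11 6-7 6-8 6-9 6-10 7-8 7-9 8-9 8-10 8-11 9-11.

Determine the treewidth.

A width-4 tree decomposition is:
Bags: B1 = {5, 6, 7, 8, 9}  B2 = {2, 5, 6, 8, 9}  B3 = {2, 5, 6, 8, 10}  B4 = {2, 5, 8, 9, 11}  B5 = {2, 3, 5, 8, 9}  B6 = {0, 2, 5, 8, 10}  B7 = {4, 5, 7, 8, 9}  B8 = {1, 2, 3, 8, 9}
Tree: B1–B2, B2–B3, B2–B4, B4–B5, B3–B6, B1–B7, B5–B8
The largest bag has 5 vertices, giving width 4; this decomposition certifies tw(G) ≤ 4. On the other hand G contains the 5-clique {1, 2, 3, 8, 9}. A clique must lie in a single bag of any decomposition, so no decomposition can have width below 4. Therefore the treewidth is 4.

4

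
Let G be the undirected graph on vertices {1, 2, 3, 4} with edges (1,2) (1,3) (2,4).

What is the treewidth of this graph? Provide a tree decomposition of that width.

Treewidth 1.
Bags: B1 = {1, 3}  B2 = {1, 2}  B3 = {2, 4}
Tree: B1–B2, B2–B3

Every bag has size at most 2, so the width is 2 − 1 = 1 and tw(G) ≤ 1. G has an edge, so its treewidth is at least 1. Therefore the treewidth is 1.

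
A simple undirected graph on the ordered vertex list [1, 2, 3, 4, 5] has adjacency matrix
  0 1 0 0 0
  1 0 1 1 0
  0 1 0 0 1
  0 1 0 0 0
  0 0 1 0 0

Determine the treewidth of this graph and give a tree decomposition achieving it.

Treewidth 1.
Bags: B1 = {2, 3}  B2 = {1, 2}  B3 = {2, 4}  B4 = {3, 5}
Tree: B1–B2, B1–B3, B1–B4

The largest bag has 2 vertices, giving width 1; this decomposition certifies tw(G) ≤ 1. Any graph with an edge has treewidth ≥ 1, and G has the edge 3–2. Hence tw(G) = 1 exactly.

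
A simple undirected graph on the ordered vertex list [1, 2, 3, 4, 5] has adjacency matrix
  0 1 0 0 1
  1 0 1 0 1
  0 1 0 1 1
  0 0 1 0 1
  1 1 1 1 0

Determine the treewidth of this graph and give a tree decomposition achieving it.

Every bag has size at most 3, so the width is 3 − 1 = 2 and tw(G) ≤ 2. For the lower bound, the 3 vertices {1, 2, 5} are pairwise adjacent, and any tree decomposition puts a clique entirely inside one bag — forcing width ≥ 2. Combining the bounds, tw(G) = 2.

Treewidth 2.
Bags: B1 = {2, 3, 5}  B2 = {1, 2, 5}  B3 = {3, 4, 5}
Tree: B1–B2, B1–B3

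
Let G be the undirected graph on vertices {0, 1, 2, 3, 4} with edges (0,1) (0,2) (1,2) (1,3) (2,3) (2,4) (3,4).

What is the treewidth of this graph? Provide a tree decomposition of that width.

Treewidth 2.
One such decomposition:
Bags: B1 = {2, 3, 4}  B2 = {1, 2, 3}  B3 = {0, 1, 2}
Tree: B1–B2, B2–B3

Every bag has size at most 3, so the width is 3 − 1 = 2 and tw(G) ≤ 2. On the other hand G contains the 3-clique {0, 1, 2}. A clique must lie in a single bag of any decomposition, so no decomposition can have width below 2. Combining the bounds, tw(G) = 2.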